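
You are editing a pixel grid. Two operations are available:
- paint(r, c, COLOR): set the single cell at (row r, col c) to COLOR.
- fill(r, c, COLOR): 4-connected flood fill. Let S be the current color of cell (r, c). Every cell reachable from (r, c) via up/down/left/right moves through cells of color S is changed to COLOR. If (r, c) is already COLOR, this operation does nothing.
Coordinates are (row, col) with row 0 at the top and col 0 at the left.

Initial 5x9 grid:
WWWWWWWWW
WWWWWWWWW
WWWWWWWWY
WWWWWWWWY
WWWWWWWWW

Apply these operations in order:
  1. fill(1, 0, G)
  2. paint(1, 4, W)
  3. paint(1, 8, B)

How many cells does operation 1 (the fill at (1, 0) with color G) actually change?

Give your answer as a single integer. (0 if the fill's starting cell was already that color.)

Answer: 43

Derivation:
After op 1 fill(1,0,G) [43 cells changed]:
GGGGGGGGG
GGGGGGGGG
GGGGGGGGY
GGGGGGGGY
GGGGGGGGG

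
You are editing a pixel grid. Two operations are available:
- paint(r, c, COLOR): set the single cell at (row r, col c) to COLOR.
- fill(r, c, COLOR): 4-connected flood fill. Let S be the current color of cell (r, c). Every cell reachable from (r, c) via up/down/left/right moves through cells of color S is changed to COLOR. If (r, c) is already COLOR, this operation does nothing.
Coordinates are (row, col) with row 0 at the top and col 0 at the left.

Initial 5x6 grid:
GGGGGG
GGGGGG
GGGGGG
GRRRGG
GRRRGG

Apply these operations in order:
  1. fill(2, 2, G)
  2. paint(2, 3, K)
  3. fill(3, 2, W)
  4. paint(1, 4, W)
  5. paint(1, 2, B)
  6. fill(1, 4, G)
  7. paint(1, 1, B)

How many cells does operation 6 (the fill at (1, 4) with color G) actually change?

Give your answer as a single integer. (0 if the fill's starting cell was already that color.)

Answer: 1

Derivation:
After op 1 fill(2,2,G) [0 cells changed]:
GGGGGG
GGGGGG
GGGGGG
GRRRGG
GRRRGG
After op 2 paint(2,3,K):
GGGGGG
GGGGGG
GGGKGG
GRRRGG
GRRRGG
After op 3 fill(3,2,W) [6 cells changed]:
GGGGGG
GGGGGG
GGGKGG
GWWWGG
GWWWGG
After op 4 paint(1,4,W):
GGGGGG
GGGGWG
GGGKGG
GWWWGG
GWWWGG
After op 5 paint(1,2,B):
GGGGGG
GGBGWG
GGGKGG
GWWWGG
GWWWGG
After op 6 fill(1,4,G) [1 cells changed]:
GGGGGG
GGBGGG
GGGKGG
GWWWGG
GWWWGG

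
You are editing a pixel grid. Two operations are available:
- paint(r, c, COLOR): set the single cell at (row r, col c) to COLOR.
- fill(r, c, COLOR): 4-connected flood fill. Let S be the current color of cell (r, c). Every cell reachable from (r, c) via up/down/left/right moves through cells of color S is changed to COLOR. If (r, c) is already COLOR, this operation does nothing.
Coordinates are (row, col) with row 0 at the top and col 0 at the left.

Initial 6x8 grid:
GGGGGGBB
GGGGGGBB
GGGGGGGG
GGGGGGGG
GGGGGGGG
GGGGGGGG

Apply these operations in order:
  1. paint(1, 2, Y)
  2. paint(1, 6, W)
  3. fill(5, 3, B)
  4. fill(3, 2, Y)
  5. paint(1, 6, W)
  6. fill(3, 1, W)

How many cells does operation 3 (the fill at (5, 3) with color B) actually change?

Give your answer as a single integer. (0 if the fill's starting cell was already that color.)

After op 1 paint(1,2,Y):
GGGGGGBB
GGYGGGBB
GGGGGGGG
GGGGGGGG
GGGGGGGG
GGGGGGGG
After op 2 paint(1,6,W):
GGGGGGBB
GGYGGGWB
GGGGGGGG
GGGGGGGG
GGGGGGGG
GGGGGGGG
After op 3 fill(5,3,B) [43 cells changed]:
BBBBBBBB
BBYBBBWB
BBBBBBBB
BBBBBBBB
BBBBBBBB
BBBBBBBB

Answer: 43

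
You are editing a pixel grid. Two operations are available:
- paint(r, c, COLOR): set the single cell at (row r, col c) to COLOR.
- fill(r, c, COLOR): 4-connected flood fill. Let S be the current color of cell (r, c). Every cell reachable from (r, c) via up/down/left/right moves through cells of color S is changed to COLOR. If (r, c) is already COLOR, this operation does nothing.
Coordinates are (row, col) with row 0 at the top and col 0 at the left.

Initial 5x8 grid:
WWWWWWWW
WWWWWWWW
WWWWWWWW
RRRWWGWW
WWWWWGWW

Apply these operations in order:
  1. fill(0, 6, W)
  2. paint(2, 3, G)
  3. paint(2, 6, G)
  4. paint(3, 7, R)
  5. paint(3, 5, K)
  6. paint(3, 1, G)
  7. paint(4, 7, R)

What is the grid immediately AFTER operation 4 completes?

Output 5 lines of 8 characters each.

Answer: WWWWWWWW
WWWWWWWW
WWWGWWGW
RRRWWGWR
WWWWWGWW

Derivation:
After op 1 fill(0,6,W) [0 cells changed]:
WWWWWWWW
WWWWWWWW
WWWWWWWW
RRRWWGWW
WWWWWGWW
After op 2 paint(2,3,G):
WWWWWWWW
WWWWWWWW
WWWGWWWW
RRRWWGWW
WWWWWGWW
After op 3 paint(2,6,G):
WWWWWWWW
WWWWWWWW
WWWGWWGW
RRRWWGWW
WWWWWGWW
After op 4 paint(3,7,R):
WWWWWWWW
WWWWWWWW
WWWGWWGW
RRRWWGWR
WWWWWGWW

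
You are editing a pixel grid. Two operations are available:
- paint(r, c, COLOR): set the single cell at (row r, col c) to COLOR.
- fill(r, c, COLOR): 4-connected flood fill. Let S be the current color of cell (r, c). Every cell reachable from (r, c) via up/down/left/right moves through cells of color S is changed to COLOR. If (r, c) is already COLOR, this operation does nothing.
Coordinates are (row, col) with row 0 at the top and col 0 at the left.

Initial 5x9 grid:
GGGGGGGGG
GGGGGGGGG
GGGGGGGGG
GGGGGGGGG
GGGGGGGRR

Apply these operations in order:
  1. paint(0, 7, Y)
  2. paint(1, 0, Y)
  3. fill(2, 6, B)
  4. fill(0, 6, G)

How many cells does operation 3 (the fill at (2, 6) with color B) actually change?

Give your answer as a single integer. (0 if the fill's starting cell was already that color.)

Answer: 41

Derivation:
After op 1 paint(0,7,Y):
GGGGGGGYG
GGGGGGGGG
GGGGGGGGG
GGGGGGGGG
GGGGGGGRR
After op 2 paint(1,0,Y):
GGGGGGGYG
YGGGGGGGG
GGGGGGGGG
GGGGGGGGG
GGGGGGGRR
After op 3 fill(2,6,B) [41 cells changed]:
BBBBBBBYB
YBBBBBBBB
BBBBBBBBB
BBBBBBBBB
BBBBBBBRR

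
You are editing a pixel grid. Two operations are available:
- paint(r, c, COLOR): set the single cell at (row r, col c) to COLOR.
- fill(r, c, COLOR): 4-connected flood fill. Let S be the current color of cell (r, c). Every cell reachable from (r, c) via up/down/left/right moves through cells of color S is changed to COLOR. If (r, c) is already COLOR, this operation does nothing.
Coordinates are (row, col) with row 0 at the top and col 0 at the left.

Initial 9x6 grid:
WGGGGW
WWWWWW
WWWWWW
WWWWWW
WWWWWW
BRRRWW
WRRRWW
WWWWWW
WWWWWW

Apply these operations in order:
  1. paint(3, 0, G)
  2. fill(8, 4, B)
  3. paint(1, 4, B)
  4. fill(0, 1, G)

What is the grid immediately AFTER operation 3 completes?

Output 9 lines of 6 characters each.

After op 1 paint(3,0,G):
WGGGGW
WWWWWW
WWWWWW
GWWWWW
WWWWWW
BRRRWW
WRRRWW
WWWWWW
WWWWWW
After op 2 fill(8,4,B) [42 cells changed]:
BGGGGB
BBBBBB
BBBBBB
GBBBBB
BBBBBB
BRRRBB
BRRRBB
BBBBBB
BBBBBB
After op 3 paint(1,4,B):
BGGGGB
BBBBBB
BBBBBB
GBBBBB
BBBBBB
BRRRBB
BRRRBB
BBBBBB
BBBBBB

Answer: BGGGGB
BBBBBB
BBBBBB
GBBBBB
BBBBBB
BRRRBB
BRRRBB
BBBBBB
BBBBBB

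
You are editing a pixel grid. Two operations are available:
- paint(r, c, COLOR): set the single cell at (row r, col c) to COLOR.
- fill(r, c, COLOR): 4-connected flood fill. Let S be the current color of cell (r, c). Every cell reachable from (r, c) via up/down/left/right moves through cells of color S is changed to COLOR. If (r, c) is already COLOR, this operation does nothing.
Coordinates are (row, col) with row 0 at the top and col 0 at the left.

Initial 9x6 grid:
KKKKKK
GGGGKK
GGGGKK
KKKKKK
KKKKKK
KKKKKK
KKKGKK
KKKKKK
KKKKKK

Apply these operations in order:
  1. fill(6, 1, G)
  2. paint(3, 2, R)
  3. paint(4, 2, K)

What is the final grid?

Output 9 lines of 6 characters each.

Answer: GGGGGG
GGGGGG
GGGGGG
GGRGGG
GGKGGG
GGGGGG
GGGGGG
GGGGGG
GGGGGG

Derivation:
After op 1 fill(6,1,G) [45 cells changed]:
GGGGGG
GGGGGG
GGGGGG
GGGGGG
GGGGGG
GGGGGG
GGGGGG
GGGGGG
GGGGGG
After op 2 paint(3,2,R):
GGGGGG
GGGGGG
GGGGGG
GGRGGG
GGGGGG
GGGGGG
GGGGGG
GGGGGG
GGGGGG
After op 3 paint(4,2,K):
GGGGGG
GGGGGG
GGGGGG
GGRGGG
GGKGGG
GGGGGG
GGGGGG
GGGGGG
GGGGGG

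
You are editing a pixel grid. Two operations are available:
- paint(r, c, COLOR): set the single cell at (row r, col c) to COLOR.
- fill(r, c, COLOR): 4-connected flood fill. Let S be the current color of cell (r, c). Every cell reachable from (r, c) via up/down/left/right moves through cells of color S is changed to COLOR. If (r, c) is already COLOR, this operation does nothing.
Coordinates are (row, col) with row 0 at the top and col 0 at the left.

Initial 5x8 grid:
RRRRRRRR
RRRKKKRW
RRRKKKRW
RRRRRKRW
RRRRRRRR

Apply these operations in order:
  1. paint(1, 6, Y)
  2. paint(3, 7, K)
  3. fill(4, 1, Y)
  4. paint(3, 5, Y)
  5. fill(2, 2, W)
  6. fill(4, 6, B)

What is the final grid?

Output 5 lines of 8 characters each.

After op 1 paint(1,6,Y):
RRRRRRRR
RRRKKKYW
RRRKKKRW
RRRRRKRW
RRRRRRRR
After op 2 paint(3,7,K):
RRRRRRRR
RRRKKKYW
RRRKKKRW
RRRRRKRK
RRRRRRRR
After op 3 fill(4,1,Y) [29 cells changed]:
YYYYYYYY
YYYKKKYW
YYYKKKYW
YYYYYKYK
YYYYYYYY
After op 4 paint(3,5,Y):
YYYYYYYY
YYYKKKYW
YYYKKKYW
YYYYYYYK
YYYYYYYY
After op 5 fill(2,2,W) [31 cells changed]:
WWWWWWWW
WWWKKKWW
WWWKKKWW
WWWWWWWK
WWWWWWWW
After op 6 fill(4,6,B) [33 cells changed]:
BBBBBBBB
BBBKKKBB
BBBKKKBB
BBBBBBBK
BBBBBBBB

Answer: BBBBBBBB
BBBKKKBB
BBBKKKBB
BBBBBBBK
BBBBBBBB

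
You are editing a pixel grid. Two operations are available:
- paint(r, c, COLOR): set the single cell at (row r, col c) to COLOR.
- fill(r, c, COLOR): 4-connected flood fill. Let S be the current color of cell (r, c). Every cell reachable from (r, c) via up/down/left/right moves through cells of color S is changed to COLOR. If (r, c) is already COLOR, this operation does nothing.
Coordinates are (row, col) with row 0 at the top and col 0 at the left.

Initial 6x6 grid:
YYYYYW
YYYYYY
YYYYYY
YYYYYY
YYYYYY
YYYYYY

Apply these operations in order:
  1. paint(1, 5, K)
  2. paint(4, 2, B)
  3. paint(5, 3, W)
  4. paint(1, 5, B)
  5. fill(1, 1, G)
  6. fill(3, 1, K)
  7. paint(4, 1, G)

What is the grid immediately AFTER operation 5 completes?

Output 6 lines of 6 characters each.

After op 1 paint(1,5,K):
YYYYYW
YYYYYK
YYYYYY
YYYYYY
YYYYYY
YYYYYY
After op 2 paint(4,2,B):
YYYYYW
YYYYYK
YYYYYY
YYYYYY
YYBYYY
YYYYYY
After op 3 paint(5,3,W):
YYYYYW
YYYYYK
YYYYYY
YYYYYY
YYBYYY
YYYWYY
After op 4 paint(1,5,B):
YYYYYW
YYYYYB
YYYYYY
YYYYYY
YYBYYY
YYYWYY
After op 5 fill(1,1,G) [32 cells changed]:
GGGGGW
GGGGGB
GGGGGG
GGGGGG
GGBGGG
GGGWGG

Answer: GGGGGW
GGGGGB
GGGGGG
GGGGGG
GGBGGG
GGGWGG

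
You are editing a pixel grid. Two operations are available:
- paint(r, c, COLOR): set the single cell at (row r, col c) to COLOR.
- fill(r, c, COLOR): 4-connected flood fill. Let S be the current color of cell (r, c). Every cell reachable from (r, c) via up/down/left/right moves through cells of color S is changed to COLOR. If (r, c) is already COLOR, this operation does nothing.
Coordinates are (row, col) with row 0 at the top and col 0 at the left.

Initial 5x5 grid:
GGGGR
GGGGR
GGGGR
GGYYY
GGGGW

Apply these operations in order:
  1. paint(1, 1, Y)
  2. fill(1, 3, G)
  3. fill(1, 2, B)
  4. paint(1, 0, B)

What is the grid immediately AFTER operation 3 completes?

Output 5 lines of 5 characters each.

Answer: BBBBR
BYBBR
BBBBR
BBYYY
BBBBW

Derivation:
After op 1 paint(1,1,Y):
GGGGR
GYGGR
GGGGR
GGYYY
GGGGW
After op 2 fill(1,3,G) [0 cells changed]:
GGGGR
GYGGR
GGGGR
GGYYY
GGGGW
After op 3 fill(1,2,B) [17 cells changed]:
BBBBR
BYBBR
BBBBR
BBYYY
BBBBW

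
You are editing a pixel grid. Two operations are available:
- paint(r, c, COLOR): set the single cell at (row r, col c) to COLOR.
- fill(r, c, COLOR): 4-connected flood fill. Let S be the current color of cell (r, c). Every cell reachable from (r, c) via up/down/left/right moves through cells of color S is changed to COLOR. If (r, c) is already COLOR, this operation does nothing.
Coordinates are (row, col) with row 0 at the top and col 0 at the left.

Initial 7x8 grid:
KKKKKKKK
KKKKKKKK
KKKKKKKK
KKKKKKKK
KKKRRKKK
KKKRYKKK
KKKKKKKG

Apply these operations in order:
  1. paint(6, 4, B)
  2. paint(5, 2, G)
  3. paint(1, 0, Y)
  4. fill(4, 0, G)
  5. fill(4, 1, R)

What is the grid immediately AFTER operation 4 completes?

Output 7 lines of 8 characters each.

Answer: GGGGGGGG
YGGGGGGG
GGGGGGGG
GGGGGGGG
GGGRRGGG
GGGRYGGG
GGGGBGGG

Derivation:
After op 1 paint(6,4,B):
KKKKKKKK
KKKKKKKK
KKKKKKKK
KKKKKKKK
KKKRRKKK
KKKRYKKK
KKKKBKKG
After op 2 paint(5,2,G):
KKKKKKKK
KKKKKKKK
KKKKKKKK
KKKKKKKK
KKKRRKKK
KKGRYKKK
KKKKBKKG
After op 3 paint(1,0,Y):
KKKKKKKK
YKKKKKKK
KKKKKKKK
KKKKKKKK
KKKRRKKK
KKGRYKKK
KKKKBKKG
After op 4 fill(4,0,G) [48 cells changed]:
GGGGGGGG
YGGGGGGG
GGGGGGGG
GGGGGGGG
GGGRRGGG
GGGRYGGG
GGGGBGGG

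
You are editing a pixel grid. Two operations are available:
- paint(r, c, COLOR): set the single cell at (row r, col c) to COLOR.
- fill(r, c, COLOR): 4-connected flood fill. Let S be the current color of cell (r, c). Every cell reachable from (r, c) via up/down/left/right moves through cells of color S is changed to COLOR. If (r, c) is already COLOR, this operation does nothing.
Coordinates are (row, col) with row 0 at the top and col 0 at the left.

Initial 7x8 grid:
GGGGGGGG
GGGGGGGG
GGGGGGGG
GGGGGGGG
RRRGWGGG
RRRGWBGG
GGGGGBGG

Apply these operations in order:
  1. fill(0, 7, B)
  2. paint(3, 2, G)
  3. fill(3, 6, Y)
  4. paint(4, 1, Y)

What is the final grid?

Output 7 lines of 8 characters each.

Answer: YYYYYYYY
YYYYYYYY
YYYYYYYY
YYGYYYYY
RYRYWYYY
RRRYWYYY
YYYYYYYY

Derivation:
After op 1 fill(0,7,B) [46 cells changed]:
BBBBBBBB
BBBBBBBB
BBBBBBBB
BBBBBBBB
RRRBWBBB
RRRBWBBB
BBBBBBBB
After op 2 paint(3,2,G):
BBBBBBBB
BBBBBBBB
BBBBBBBB
BBGBBBBB
RRRBWBBB
RRRBWBBB
BBBBBBBB
After op 3 fill(3,6,Y) [47 cells changed]:
YYYYYYYY
YYYYYYYY
YYYYYYYY
YYGYYYYY
RRRYWYYY
RRRYWYYY
YYYYYYYY
After op 4 paint(4,1,Y):
YYYYYYYY
YYYYYYYY
YYYYYYYY
YYGYYYYY
RYRYWYYY
RRRYWYYY
YYYYYYYY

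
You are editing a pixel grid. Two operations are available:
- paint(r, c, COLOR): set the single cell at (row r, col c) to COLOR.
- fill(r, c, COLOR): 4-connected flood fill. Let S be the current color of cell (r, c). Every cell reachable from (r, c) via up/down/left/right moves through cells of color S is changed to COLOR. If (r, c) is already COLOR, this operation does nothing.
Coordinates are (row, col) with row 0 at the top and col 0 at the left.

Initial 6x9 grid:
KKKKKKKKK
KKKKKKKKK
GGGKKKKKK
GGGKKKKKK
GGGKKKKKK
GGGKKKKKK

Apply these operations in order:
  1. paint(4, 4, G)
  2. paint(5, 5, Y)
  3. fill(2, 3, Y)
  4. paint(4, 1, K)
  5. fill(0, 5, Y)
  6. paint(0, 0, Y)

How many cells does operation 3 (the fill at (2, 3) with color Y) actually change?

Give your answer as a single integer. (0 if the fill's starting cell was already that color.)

After op 1 paint(4,4,G):
KKKKKKKKK
KKKKKKKKK
GGGKKKKKK
GGGKKKKKK
GGGKGKKKK
GGGKKKKKK
After op 2 paint(5,5,Y):
KKKKKKKKK
KKKKKKKKK
GGGKKKKKK
GGGKKKKKK
GGGKGKKKK
GGGKKYKKK
After op 3 fill(2,3,Y) [40 cells changed]:
YYYYYYYYY
YYYYYYYYY
GGGYYYYYY
GGGYYYYYY
GGGYGYYYY
GGGYYYYYY

Answer: 40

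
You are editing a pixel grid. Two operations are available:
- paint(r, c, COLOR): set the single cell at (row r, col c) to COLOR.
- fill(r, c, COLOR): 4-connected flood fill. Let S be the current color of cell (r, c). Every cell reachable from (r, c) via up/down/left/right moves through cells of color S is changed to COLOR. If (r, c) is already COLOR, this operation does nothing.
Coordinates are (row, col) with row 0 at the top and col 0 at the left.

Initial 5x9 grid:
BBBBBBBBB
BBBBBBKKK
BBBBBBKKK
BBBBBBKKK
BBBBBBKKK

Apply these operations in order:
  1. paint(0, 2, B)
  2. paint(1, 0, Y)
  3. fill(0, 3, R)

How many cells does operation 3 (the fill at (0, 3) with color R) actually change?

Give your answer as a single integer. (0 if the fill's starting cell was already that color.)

After op 1 paint(0,2,B):
BBBBBBBBB
BBBBBBKKK
BBBBBBKKK
BBBBBBKKK
BBBBBBKKK
After op 2 paint(1,0,Y):
BBBBBBBBB
YBBBBBKKK
BBBBBBKKK
BBBBBBKKK
BBBBBBKKK
After op 3 fill(0,3,R) [32 cells changed]:
RRRRRRRRR
YRRRRRKKK
RRRRRRKKK
RRRRRRKKK
RRRRRRKKK

Answer: 32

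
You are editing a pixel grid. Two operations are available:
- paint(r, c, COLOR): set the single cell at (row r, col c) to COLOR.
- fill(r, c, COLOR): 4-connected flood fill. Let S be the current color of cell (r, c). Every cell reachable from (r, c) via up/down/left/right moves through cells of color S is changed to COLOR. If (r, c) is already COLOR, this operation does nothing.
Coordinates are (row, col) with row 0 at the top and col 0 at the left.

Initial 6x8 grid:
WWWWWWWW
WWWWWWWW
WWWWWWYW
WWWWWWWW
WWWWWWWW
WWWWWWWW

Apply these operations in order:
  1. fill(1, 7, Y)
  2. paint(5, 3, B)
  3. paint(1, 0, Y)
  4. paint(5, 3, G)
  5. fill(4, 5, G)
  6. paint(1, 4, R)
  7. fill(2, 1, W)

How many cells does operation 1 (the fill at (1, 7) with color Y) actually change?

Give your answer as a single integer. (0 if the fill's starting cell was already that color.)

After op 1 fill(1,7,Y) [47 cells changed]:
YYYYYYYY
YYYYYYYY
YYYYYYYY
YYYYYYYY
YYYYYYYY
YYYYYYYY

Answer: 47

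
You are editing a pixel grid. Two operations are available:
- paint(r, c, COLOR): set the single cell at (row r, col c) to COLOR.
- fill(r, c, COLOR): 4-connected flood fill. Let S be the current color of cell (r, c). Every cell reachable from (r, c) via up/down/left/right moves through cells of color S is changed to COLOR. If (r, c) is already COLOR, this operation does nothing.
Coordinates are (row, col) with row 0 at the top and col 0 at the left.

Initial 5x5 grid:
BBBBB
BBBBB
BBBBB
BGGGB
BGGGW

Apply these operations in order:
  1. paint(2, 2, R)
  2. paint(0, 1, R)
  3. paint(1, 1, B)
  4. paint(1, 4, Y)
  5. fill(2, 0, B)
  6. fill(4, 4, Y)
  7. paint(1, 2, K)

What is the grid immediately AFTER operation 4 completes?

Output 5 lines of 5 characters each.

Answer: BRBBB
BBBBY
BBRBB
BGGGB
BGGGW

Derivation:
After op 1 paint(2,2,R):
BBBBB
BBBBB
BBRBB
BGGGB
BGGGW
After op 2 paint(0,1,R):
BRBBB
BBBBB
BBRBB
BGGGB
BGGGW
After op 3 paint(1,1,B):
BRBBB
BBBBB
BBRBB
BGGGB
BGGGW
After op 4 paint(1,4,Y):
BRBBB
BBBBY
BBRBB
BGGGB
BGGGW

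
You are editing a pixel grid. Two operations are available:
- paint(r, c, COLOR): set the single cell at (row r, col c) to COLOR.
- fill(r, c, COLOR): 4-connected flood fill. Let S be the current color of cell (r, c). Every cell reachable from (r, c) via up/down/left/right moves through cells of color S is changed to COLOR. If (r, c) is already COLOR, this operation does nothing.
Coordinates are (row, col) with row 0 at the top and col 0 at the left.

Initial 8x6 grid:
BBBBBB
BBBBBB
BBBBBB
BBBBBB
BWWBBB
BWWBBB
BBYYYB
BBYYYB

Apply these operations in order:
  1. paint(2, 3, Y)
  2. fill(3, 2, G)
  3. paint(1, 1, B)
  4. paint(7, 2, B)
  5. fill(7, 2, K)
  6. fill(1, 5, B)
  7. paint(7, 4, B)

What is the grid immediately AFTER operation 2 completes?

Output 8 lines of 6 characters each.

Answer: GGGGGG
GGGGGG
GGGYGG
GGGGGG
GWWGGG
GWWGGG
GGYYYG
GGYYYG

Derivation:
After op 1 paint(2,3,Y):
BBBBBB
BBBBBB
BBBYBB
BBBBBB
BWWBBB
BWWBBB
BBYYYB
BBYYYB
After op 2 fill(3,2,G) [37 cells changed]:
GGGGGG
GGGGGG
GGGYGG
GGGGGG
GWWGGG
GWWGGG
GGYYYG
GGYYYG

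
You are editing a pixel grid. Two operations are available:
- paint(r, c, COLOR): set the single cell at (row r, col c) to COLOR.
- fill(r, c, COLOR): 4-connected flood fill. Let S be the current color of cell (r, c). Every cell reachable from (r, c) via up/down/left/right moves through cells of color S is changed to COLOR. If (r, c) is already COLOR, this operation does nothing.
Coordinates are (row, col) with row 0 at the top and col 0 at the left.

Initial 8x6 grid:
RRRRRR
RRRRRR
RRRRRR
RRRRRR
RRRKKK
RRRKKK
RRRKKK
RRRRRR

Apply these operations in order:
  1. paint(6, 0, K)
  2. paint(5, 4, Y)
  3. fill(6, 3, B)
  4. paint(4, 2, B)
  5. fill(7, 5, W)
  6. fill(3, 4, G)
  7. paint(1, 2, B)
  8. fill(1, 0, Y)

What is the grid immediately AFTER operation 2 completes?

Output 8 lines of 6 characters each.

Answer: RRRRRR
RRRRRR
RRRRRR
RRRRRR
RRRKKK
RRRKYK
KRRKKK
RRRRRR

Derivation:
After op 1 paint(6,0,K):
RRRRRR
RRRRRR
RRRRRR
RRRRRR
RRRKKK
RRRKKK
KRRKKK
RRRRRR
After op 2 paint(5,4,Y):
RRRRRR
RRRRRR
RRRRRR
RRRRRR
RRRKKK
RRRKYK
KRRKKK
RRRRRR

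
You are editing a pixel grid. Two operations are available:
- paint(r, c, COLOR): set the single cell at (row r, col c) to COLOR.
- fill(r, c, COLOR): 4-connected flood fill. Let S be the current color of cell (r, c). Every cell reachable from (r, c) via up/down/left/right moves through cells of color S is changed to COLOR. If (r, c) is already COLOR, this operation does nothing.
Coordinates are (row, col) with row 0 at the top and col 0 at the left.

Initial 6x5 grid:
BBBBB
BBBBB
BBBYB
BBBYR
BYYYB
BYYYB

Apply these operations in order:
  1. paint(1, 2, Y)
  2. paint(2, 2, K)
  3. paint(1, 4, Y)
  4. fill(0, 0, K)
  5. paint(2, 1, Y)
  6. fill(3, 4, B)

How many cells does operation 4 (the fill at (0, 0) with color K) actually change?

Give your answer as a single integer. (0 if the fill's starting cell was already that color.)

Answer: 15

Derivation:
After op 1 paint(1,2,Y):
BBBBB
BBYBB
BBBYB
BBBYR
BYYYB
BYYYB
After op 2 paint(2,2,K):
BBBBB
BBYBB
BBKYB
BBBYR
BYYYB
BYYYB
After op 3 paint(1,4,Y):
BBBBB
BBYBY
BBKYB
BBBYR
BYYYB
BYYYB
After op 4 fill(0,0,K) [15 cells changed]:
KKKKK
KKYKY
KKKYB
KKKYR
KYYYB
KYYYB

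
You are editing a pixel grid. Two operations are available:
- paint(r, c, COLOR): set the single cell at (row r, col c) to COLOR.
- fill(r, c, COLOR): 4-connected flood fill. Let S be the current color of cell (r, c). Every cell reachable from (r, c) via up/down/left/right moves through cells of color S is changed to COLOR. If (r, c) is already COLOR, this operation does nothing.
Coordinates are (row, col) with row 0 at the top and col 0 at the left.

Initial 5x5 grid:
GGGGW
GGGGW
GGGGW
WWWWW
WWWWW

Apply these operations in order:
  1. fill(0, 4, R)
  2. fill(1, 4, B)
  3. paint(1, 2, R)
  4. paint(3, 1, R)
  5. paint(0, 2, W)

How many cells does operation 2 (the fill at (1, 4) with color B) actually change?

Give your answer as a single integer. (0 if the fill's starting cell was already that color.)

After op 1 fill(0,4,R) [13 cells changed]:
GGGGR
GGGGR
GGGGR
RRRRR
RRRRR
After op 2 fill(1,4,B) [13 cells changed]:
GGGGB
GGGGB
GGGGB
BBBBB
BBBBB

Answer: 13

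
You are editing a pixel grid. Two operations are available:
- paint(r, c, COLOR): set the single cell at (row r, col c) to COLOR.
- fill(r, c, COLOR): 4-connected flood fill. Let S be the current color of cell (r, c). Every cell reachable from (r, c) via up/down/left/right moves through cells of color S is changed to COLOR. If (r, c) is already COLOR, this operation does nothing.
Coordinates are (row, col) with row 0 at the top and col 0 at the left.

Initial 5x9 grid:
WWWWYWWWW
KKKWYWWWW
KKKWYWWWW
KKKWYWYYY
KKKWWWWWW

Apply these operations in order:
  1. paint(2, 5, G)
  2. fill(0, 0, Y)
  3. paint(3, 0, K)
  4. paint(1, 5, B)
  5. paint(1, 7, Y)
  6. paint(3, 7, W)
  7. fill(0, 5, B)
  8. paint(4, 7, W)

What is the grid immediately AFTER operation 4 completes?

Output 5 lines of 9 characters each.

Answer: YYYYYWWWW
KKKYYBWWW
KKKYYGWWW
KKKYYYYYY
KKKYYYYYY

Derivation:
After op 1 paint(2,5,G):
WWWWYWWWW
KKKWYWWWW
KKKWYGWWW
KKKWYWYYY
KKKWWWWWW
After op 2 fill(0,0,Y) [14 cells changed]:
YYYYYWWWW
KKKYYWWWW
KKKYYGWWW
KKKYYYYYY
KKKYYYYYY
After op 3 paint(3,0,K):
YYYYYWWWW
KKKYYWWWW
KKKYYGWWW
KKKYYYYYY
KKKYYYYYY
After op 4 paint(1,5,B):
YYYYYWWWW
KKKYYBWWW
KKKYYGWWW
KKKYYYYYY
KKKYYYYYY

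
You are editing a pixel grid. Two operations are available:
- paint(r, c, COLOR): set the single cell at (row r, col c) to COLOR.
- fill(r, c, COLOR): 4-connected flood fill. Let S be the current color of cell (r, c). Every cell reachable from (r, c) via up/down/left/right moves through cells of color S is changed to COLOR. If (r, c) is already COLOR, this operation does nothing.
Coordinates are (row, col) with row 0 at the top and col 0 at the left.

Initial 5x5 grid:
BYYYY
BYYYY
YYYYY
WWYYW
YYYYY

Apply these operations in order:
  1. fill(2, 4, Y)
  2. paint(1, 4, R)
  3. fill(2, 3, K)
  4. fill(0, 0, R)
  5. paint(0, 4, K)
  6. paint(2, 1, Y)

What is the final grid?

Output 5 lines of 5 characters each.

After op 1 fill(2,4,Y) [0 cells changed]:
BYYYY
BYYYY
YYYYY
WWYYW
YYYYY
After op 2 paint(1,4,R):
BYYYY
BYYYR
YYYYY
WWYYW
YYYYY
After op 3 fill(2,3,K) [19 cells changed]:
BKKKK
BKKKR
KKKKK
WWKKW
KKKKK
After op 4 fill(0,0,R) [2 cells changed]:
RKKKK
RKKKR
KKKKK
WWKKW
KKKKK
After op 5 paint(0,4,K):
RKKKK
RKKKR
KKKKK
WWKKW
KKKKK
After op 6 paint(2,1,Y):
RKKKK
RKKKR
KYKKK
WWKKW
KKKKK

Answer: RKKKK
RKKKR
KYKKK
WWKKW
KKKKK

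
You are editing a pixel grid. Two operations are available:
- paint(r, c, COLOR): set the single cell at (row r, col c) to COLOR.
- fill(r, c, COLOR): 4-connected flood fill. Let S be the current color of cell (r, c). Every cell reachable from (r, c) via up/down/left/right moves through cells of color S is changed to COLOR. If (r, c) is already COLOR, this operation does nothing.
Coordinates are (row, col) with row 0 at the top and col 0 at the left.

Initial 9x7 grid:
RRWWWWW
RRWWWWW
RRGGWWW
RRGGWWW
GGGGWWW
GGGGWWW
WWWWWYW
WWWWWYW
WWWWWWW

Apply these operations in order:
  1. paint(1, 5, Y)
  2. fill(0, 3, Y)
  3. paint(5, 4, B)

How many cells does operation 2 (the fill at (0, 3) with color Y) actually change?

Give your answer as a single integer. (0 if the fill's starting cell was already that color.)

After op 1 paint(1,5,Y):
RRWWWWW
RRWWWYW
RRGGWWW
RRGGWWW
GGGGWWW
GGGGWWW
WWWWWYW
WWWWWYW
WWWWWWW
After op 2 fill(0,3,Y) [40 cells changed]:
RRYYYYY
RRYYYYY
RRGGYYY
RRGGYYY
GGGGYYY
GGGGYYY
YYYYYYY
YYYYYYY
YYYYYYY

Answer: 40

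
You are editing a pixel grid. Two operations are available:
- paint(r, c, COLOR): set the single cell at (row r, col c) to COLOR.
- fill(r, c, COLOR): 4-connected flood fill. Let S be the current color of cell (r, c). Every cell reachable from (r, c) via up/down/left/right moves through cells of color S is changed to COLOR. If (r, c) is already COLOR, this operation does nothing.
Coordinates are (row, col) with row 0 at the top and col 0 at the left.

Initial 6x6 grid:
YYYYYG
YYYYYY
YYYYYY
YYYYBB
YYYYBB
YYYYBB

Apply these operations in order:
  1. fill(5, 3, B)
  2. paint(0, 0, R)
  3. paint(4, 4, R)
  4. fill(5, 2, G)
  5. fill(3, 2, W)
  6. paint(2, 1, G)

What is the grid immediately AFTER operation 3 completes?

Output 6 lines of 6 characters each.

After op 1 fill(5,3,B) [29 cells changed]:
BBBBBG
BBBBBB
BBBBBB
BBBBBB
BBBBBB
BBBBBB
After op 2 paint(0,0,R):
RBBBBG
BBBBBB
BBBBBB
BBBBBB
BBBBBB
BBBBBB
After op 3 paint(4,4,R):
RBBBBG
BBBBBB
BBBBBB
BBBBBB
BBBBRB
BBBBBB

Answer: RBBBBG
BBBBBB
BBBBBB
BBBBBB
BBBBRB
BBBBBB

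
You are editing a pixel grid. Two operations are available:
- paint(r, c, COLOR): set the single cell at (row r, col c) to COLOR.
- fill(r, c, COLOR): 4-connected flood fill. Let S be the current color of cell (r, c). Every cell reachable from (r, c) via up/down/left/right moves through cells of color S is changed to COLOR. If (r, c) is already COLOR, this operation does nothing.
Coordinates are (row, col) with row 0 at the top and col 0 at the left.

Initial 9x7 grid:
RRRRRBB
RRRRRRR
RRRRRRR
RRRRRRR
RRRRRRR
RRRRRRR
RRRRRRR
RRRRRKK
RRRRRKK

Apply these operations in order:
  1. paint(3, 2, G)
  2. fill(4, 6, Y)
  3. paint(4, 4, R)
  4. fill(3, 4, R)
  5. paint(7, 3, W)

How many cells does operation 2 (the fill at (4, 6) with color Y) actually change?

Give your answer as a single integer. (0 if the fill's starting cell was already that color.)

Answer: 56

Derivation:
After op 1 paint(3,2,G):
RRRRRBB
RRRRRRR
RRRRRRR
RRGRRRR
RRRRRRR
RRRRRRR
RRRRRRR
RRRRRKK
RRRRRKK
After op 2 fill(4,6,Y) [56 cells changed]:
YYYYYBB
YYYYYYY
YYYYYYY
YYGYYYY
YYYYYYY
YYYYYYY
YYYYYYY
YYYYYKK
YYYYYKK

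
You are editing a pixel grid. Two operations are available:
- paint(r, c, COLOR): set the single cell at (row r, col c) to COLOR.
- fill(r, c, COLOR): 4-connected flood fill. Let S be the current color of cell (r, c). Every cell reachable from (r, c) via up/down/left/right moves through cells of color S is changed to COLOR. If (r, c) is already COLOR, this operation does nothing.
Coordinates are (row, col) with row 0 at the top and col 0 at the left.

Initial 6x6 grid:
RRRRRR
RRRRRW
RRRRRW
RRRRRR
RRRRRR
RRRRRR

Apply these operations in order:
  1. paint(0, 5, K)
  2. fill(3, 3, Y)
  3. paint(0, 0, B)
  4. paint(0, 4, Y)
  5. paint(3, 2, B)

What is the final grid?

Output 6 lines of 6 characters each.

Answer: BYYYYK
YYYYYW
YYYYYW
YYBYYY
YYYYYY
YYYYYY

Derivation:
After op 1 paint(0,5,K):
RRRRRK
RRRRRW
RRRRRW
RRRRRR
RRRRRR
RRRRRR
After op 2 fill(3,3,Y) [33 cells changed]:
YYYYYK
YYYYYW
YYYYYW
YYYYYY
YYYYYY
YYYYYY
After op 3 paint(0,0,B):
BYYYYK
YYYYYW
YYYYYW
YYYYYY
YYYYYY
YYYYYY
After op 4 paint(0,4,Y):
BYYYYK
YYYYYW
YYYYYW
YYYYYY
YYYYYY
YYYYYY
After op 5 paint(3,2,B):
BYYYYK
YYYYYW
YYYYYW
YYBYYY
YYYYYY
YYYYYY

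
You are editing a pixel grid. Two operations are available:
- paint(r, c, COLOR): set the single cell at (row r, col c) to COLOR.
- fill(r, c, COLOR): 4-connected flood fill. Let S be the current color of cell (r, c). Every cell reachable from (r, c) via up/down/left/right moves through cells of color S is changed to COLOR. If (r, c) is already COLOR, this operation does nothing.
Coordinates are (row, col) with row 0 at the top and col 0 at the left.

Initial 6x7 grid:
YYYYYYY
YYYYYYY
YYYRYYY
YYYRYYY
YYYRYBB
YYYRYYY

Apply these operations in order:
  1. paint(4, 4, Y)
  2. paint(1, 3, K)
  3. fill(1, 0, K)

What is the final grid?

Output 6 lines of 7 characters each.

After op 1 paint(4,4,Y):
YYYYYYY
YYYYYYY
YYYRYYY
YYYRYYY
YYYRYBB
YYYRYYY
After op 2 paint(1,3,K):
YYYYYYY
YYYKYYY
YYYRYYY
YYYRYYY
YYYRYBB
YYYRYYY
After op 3 fill(1,0,K) [35 cells changed]:
KKKKKKK
KKKKKKK
KKKRKKK
KKKRKKK
KKKRKBB
KKKRKKK

Answer: KKKKKKK
KKKKKKK
KKKRKKK
KKKRKKK
KKKRKBB
KKKRKKK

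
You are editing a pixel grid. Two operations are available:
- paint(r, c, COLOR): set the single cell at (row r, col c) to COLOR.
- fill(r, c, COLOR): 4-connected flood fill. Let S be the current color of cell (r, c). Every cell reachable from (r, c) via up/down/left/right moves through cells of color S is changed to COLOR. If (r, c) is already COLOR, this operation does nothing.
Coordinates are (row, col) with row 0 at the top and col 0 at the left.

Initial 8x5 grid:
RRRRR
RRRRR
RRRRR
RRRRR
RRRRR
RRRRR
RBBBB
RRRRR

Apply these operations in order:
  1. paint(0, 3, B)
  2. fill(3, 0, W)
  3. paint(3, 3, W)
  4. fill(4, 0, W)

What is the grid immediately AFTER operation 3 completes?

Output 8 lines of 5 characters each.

After op 1 paint(0,3,B):
RRRBR
RRRRR
RRRRR
RRRRR
RRRRR
RRRRR
RBBBB
RRRRR
After op 2 fill(3,0,W) [35 cells changed]:
WWWBW
WWWWW
WWWWW
WWWWW
WWWWW
WWWWW
WBBBB
WWWWW
After op 3 paint(3,3,W):
WWWBW
WWWWW
WWWWW
WWWWW
WWWWW
WWWWW
WBBBB
WWWWW

Answer: WWWBW
WWWWW
WWWWW
WWWWW
WWWWW
WWWWW
WBBBB
WWWWW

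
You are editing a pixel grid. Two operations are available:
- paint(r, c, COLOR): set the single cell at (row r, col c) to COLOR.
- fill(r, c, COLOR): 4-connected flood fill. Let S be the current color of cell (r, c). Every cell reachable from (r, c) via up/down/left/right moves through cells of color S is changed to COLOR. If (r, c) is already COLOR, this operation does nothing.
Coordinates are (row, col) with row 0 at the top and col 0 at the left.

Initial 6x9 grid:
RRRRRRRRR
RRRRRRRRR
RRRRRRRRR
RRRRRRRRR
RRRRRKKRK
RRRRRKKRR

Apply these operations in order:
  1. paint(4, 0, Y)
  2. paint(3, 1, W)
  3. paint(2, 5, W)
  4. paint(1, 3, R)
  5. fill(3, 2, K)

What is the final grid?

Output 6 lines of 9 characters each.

After op 1 paint(4,0,Y):
RRRRRRRRR
RRRRRRRRR
RRRRRRRRR
RRRRRRRRR
YRRRRKKRK
RRRRRKKRR
After op 2 paint(3,1,W):
RRRRRRRRR
RRRRRRRRR
RRRRRRRRR
RWRRRRRRR
YRRRRKKRK
RRRRRKKRR
After op 3 paint(2,5,W):
RRRRRRRRR
RRRRRRRRR
RRRRRWRRR
RWRRRRRRR
YRRRRKKRK
RRRRRKKRR
After op 4 paint(1,3,R):
RRRRRRRRR
RRRRRRRRR
RRRRRWRRR
RWRRRRRRR
YRRRRKKRK
RRRRRKKRR
After op 5 fill(3,2,K) [46 cells changed]:
KKKKKKKKK
KKKKKKKKK
KKKKKWKKK
KWKKKKKKK
YKKKKKKKK
KKKKKKKKK

Answer: KKKKKKKKK
KKKKKKKKK
KKKKKWKKK
KWKKKKKKK
YKKKKKKKK
KKKKKKKKK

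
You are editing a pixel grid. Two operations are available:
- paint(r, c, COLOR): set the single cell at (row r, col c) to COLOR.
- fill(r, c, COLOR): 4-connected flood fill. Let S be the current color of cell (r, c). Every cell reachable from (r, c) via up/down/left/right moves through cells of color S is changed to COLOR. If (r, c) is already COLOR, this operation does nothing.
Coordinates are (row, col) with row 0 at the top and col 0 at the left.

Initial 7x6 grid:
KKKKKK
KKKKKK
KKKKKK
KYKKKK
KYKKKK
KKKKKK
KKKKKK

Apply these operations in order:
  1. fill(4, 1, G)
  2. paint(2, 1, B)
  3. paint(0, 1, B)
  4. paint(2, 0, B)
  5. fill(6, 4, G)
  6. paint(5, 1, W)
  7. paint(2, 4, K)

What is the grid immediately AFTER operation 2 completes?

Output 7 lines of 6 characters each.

After op 1 fill(4,1,G) [2 cells changed]:
KKKKKK
KKKKKK
KKKKKK
KGKKKK
KGKKKK
KKKKKK
KKKKKK
After op 2 paint(2,1,B):
KKKKKK
KKKKKK
KBKKKK
KGKKKK
KGKKKK
KKKKKK
KKKKKK

Answer: KKKKKK
KKKKKK
KBKKKK
KGKKKK
KGKKKK
KKKKKK
KKKKKK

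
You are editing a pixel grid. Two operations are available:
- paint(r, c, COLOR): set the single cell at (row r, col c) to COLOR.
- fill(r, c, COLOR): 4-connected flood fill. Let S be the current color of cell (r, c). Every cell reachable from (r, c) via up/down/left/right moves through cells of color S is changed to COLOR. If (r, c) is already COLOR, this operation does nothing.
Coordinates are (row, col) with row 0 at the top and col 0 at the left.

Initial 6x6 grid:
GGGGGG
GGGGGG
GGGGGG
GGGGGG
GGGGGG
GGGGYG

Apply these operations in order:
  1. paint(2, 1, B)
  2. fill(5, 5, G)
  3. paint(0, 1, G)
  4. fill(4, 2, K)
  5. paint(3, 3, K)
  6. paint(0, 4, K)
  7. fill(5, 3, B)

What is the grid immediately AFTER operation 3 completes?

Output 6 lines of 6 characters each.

After op 1 paint(2,1,B):
GGGGGG
GGGGGG
GBGGGG
GGGGGG
GGGGGG
GGGGYG
After op 2 fill(5,5,G) [0 cells changed]:
GGGGGG
GGGGGG
GBGGGG
GGGGGG
GGGGGG
GGGGYG
After op 3 paint(0,1,G):
GGGGGG
GGGGGG
GBGGGG
GGGGGG
GGGGGG
GGGGYG

Answer: GGGGGG
GGGGGG
GBGGGG
GGGGGG
GGGGGG
GGGGYG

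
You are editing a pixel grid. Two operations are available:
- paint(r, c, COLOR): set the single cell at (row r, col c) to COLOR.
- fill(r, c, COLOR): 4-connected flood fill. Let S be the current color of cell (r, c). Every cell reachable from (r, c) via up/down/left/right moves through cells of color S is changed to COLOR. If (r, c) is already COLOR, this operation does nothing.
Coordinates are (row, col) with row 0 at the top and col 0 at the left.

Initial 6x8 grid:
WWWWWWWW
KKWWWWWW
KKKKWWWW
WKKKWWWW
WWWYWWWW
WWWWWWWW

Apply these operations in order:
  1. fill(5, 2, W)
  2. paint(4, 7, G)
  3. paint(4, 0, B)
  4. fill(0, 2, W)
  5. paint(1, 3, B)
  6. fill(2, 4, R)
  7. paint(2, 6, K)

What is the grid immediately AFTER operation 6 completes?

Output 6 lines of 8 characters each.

Answer: RRRRRRRR
KKRBRRRR
KKKKRRRR
WKKKRRRR
BRRYRRRG
RRRRRRRR

Derivation:
After op 1 fill(5,2,W) [0 cells changed]:
WWWWWWWW
KKWWWWWW
KKKKWWWW
WKKKWWWW
WWWYWWWW
WWWWWWWW
After op 2 paint(4,7,G):
WWWWWWWW
KKWWWWWW
KKKKWWWW
WKKKWWWW
WWWYWWWG
WWWWWWWW
After op 3 paint(4,0,B):
WWWWWWWW
KKWWWWWW
KKKKWWWW
WKKKWWWW
BWWYWWWG
WWWWWWWW
After op 4 fill(0,2,W) [0 cells changed]:
WWWWWWWW
KKWWWWWW
KKKKWWWW
WKKKWWWW
BWWYWWWG
WWWWWWWW
After op 5 paint(1,3,B):
WWWWWWWW
KKWBWWWW
KKKKWWWW
WKKKWWWW
BWWYWWWG
WWWWWWWW
After op 6 fill(2,4,R) [34 cells changed]:
RRRRRRRR
KKRBRRRR
KKKKRRRR
WKKKRRRR
BRRYRRRG
RRRRRRRR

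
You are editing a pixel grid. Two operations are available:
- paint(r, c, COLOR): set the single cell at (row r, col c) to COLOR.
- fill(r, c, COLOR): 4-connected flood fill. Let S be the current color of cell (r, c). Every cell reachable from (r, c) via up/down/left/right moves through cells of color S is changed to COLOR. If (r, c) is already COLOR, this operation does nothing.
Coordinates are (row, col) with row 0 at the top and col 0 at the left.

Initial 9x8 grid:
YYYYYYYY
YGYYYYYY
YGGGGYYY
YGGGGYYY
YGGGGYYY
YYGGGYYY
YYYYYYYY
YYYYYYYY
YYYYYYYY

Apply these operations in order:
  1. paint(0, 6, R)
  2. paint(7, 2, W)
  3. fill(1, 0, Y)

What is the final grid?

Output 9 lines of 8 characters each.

After op 1 paint(0,6,R):
YYYYYYRY
YGYYYYYY
YGGGGYYY
YGGGGYYY
YGGGGYYY
YYGGGYYY
YYYYYYYY
YYYYYYYY
YYYYYYYY
After op 2 paint(7,2,W):
YYYYYYRY
YGYYYYYY
YGGGGYYY
YGGGGYYY
YGGGGYYY
YYGGGYYY
YYYYYYYY
YYWYYYYY
YYYYYYYY
After op 3 fill(1,0,Y) [0 cells changed]:
YYYYYYRY
YGYYYYYY
YGGGGYYY
YGGGGYYY
YGGGGYYY
YYGGGYYY
YYYYYYYY
YYWYYYYY
YYYYYYYY

Answer: YYYYYYRY
YGYYYYYY
YGGGGYYY
YGGGGYYY
YGGGGYYY
YYGGGYYY
YYYYYYYY
YYWYYYYY
YYYYYYYY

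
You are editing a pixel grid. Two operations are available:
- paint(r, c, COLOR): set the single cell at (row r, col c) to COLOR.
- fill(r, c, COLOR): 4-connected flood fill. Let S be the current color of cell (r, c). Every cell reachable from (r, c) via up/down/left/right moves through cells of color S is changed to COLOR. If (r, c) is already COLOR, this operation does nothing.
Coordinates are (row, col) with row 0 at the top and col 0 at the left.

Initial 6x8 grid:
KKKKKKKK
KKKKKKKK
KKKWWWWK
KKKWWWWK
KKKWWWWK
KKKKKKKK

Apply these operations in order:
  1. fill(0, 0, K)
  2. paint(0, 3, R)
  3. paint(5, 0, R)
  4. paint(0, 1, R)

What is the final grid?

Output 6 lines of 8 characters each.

After op 1 fill(0,0,K) [0 cells changed]:
KKKKKKKK
KKKKKKKK
KKKWWWWK
KKKWWWWK
KKKWWWWK
KKKKKKKK
After op 2 paint(0,3,R):
KKKRKKKK
KKKKKKKK
KKKWWWWK
KKKWWWWK
KKKWWWWK
KKKKKKKK
After op 3 paint(5,0,R):
KKKRKKKK
KKKKKKKK
KKKWWWWK
KKKWWWWK
KKKWWWWK
RKKKKKKK
After op 4 paint(0,1,R):
KRKRKKKK
KKKKKKKK
KKKWWWWK
KKKWWWWK
KKKWWWWK
RKKKKKKK

Answer: KRKRKKKK
KKKKKKKK
KKKWWWWK
KKKWWWWK
KKKWWWWK
RKKKKKKK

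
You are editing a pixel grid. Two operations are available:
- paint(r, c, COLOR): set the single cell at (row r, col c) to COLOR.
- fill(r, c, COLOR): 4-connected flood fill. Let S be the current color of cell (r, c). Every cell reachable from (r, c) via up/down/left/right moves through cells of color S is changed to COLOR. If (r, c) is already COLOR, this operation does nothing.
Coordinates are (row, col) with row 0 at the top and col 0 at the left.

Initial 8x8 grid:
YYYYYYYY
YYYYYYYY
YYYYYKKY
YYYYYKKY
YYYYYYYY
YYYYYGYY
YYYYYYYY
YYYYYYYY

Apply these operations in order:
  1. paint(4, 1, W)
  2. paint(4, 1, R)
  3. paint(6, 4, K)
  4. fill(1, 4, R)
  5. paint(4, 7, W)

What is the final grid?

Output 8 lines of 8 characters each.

Answer: RRRRRRRR
RRRRRRRR
RRRRRKKR
RRRRRKKR
RRRRRRRW
RRRRRGRR
RRRRKRRR
RRRRRRRR

Derivation:
After op 1 paint(4,1,W):
YYYYYYYY
YYYYYYYY
YYYYYKKY
YYYYYKKY
YWYYYYYY
YYYYYGYY
YYYYYYYY
YYYYYYYY
After op 2 paint(4,1,R):
YYYYYYYY
YYYYYYYY
YYYYYKKY
YYYYYKKY
YRYYYYYY
YYYYYGYY
YYYYYYYY
YYYYYYYY
After op 3 paint(6,4,K):
YYYYYYYY
YYYYYYYY
YYYYYKKY
YYYYYKKY
YRYYYYYY
YYYYYGYY
YYYYKYYY
YYYYYYYY
After op 4 fill(1,4,R) [57 cells changed]:
RRRRRRRR
RRRRRRRR
RRRRRKKR
RRRRRKKR
RRRRRRRR
RRRRRGRR
RRRRKRRR
RRRRRRRR
After op 5 paint(4,7,W):
RRRRRRRR
RRRRRRRR
RRRRRKKR
RRRRRKKR
RRRRRRRW
RRRRRGRR
RRRRKRRR
RRRRRRRR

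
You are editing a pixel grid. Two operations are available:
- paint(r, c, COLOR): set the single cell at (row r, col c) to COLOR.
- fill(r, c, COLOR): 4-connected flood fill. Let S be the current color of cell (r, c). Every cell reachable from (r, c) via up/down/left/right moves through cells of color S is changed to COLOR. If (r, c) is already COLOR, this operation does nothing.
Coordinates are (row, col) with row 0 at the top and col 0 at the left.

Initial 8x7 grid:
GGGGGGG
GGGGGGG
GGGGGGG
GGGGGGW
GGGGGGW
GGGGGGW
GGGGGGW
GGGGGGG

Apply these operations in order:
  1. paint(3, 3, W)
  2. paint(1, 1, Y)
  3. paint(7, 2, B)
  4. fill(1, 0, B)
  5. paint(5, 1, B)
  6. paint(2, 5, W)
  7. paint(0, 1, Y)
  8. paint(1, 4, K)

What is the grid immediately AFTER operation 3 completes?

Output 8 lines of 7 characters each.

Answer: GGGGGGG
GYGGGGG
GGGGGGG
GGGWGGW
GGGGGGW
GGGGGGW
GGGGGGW
GGBGGGG

Derivation:
After op 1 paint(3,3,W):
GGGGGGG
GGGGGGG
GGGGGGG
GGGWGGW
GGGGGGW
GGGGGGW
GGGGGGW
GGGGGGG
After op 2 paint(1,1,Y):
GGGGGGG
GYGGGGG
GGGGGGG
GGGWGGW
GGGGGGW
GGGGGGW
GGGGGGW
GGGGGGG
After op 3 paint(7,2,B):
GGGGGGG
GYGGGGG
GGGGGGG
GGGWGGW
GGGGGGW
GGGGGGW
GGGGGGW
GGBGGGG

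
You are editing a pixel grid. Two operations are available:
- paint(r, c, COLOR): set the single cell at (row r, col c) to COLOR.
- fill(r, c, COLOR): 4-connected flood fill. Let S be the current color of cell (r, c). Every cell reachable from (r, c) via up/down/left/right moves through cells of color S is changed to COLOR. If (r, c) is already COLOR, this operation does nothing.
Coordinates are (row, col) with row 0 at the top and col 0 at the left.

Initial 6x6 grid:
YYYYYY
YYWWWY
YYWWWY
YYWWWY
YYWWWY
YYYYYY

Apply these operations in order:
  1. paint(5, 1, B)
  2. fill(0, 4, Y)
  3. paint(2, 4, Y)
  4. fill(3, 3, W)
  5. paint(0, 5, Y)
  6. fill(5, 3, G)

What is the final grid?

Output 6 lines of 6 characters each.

After op 1 paint(5,1,B):
YYYYYY
YYWWWY
YYWWWY
YYWWWY
YYWWWY
YBYYYY
After op 2 fill(0,4,Y) [0 cells changed]:
YYYYYY
YYWWWY
YYWWWY
YYWWWY
YYWWWY
YBYYYY
After op 3 paint(2,4,Y):
YYYYYY
YYWWWY
YYWWYY
YYWWWY
YYWWWY
YBYYYY
After op 4 fill(3,3,W) [0 cells changed]:
YYYYYY
YYWWWY
YYWWYY
YYWWWY
YYWWWY
YBYYYY
After op 5 paint(0,5,Y):
YYYYYY
YYWWWY
YYWWYY
YYWWWY
YYWWWY
YBYYYY
After op 6 fill(5,3,G) [24 cells changed]:
GGGGGG
GGWWWG
GGWWGG
GGWWWG
GGWWWG
GBGGGG

Answer: GGGGGG
GGWWWG
GGWWGG
GGWWWG
GGWWWG
GBGGGG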